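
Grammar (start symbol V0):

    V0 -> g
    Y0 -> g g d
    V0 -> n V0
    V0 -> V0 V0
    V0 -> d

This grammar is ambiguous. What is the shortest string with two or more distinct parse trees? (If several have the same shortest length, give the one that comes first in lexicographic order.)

length 1: no string has ≥2 trees
length 2: no string has ≥2 trees
length 3: d d d has 2 parse trees

Two derivations of d d d:
  V0 ⇒ V0 V0 ⇒ V0 V0 V0 ⇒ d V0 V0 ⇒ d d V0 ⇒ d d d
  V0 ⇒ V0 V0 ⇒ d V0 ⇒ d V0 V0 ⇒ d d V0 ⇒ d d d

d d d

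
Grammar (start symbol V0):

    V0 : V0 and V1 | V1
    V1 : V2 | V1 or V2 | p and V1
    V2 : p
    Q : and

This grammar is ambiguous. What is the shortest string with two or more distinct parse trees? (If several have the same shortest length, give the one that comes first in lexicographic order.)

p and p

length 1: no string has ≥2 trees
length 3: p and p has 2 parse trees

Two derivations of p and p:
  V0 ⇒ V0 and V1 ⇒ V1 and V1 ⇒ V2 and V1 ⇒ p and V1 ⇒ p and V2 ⇒ p and p
  V0 ⇒ V1 ⇒ p and V1 ⇒ p and V2 ⇒ p and p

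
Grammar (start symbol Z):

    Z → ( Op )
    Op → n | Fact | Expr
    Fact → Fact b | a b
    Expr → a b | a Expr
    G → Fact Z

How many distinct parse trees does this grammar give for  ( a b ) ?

Parse trees for ( a b ):
  [Z ( [Op [Fact a b]] )]
  [Z ( [Op [Expr a b]] )]

2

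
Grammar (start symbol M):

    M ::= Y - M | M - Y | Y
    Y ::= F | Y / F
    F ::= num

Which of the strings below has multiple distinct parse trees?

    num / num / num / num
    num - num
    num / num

num / num / num / num: 1 tree
num - num: 2 trees
num / num: 1 tree

num - num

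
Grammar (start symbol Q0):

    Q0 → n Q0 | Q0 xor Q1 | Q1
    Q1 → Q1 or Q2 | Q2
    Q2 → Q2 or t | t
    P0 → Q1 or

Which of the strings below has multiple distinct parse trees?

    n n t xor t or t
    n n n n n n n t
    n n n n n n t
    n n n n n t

n n t xor t or t: 6 trees
n n n n n n n t: 1 tree
n n n n n n t: 1 tree
n n n n n t: 1 tree

n n t xor t or t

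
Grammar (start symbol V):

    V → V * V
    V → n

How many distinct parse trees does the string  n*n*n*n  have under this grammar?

Parse trees for n*n*n*n:
  [V [V n] * [V [V n] * [V [V n] * [V n]]]]
  [V [V n] * [V [V [V n] * [V n]] * [V n]]]
  [V [V [V n] * [V n]] * [V [V n] * [V n]]]
  [V [V [V n] * [V [V n] * [V n]]] * [V n]]
  [V [V [V [V n] * [V n]] * [V n]] * [V n]]

5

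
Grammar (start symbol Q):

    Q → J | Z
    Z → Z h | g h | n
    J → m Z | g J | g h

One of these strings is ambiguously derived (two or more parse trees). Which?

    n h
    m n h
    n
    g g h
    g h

g h

n h: 1 tree
m n h: 1 tree
n: 1 tree
g g h: 1 tree
g h: 2 trees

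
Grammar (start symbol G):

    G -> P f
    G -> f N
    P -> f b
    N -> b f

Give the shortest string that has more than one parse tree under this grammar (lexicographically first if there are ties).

length 3: f b f has 2 parse trees

Two derivations of f b f:
  G ⇒ P f ⇒ f b f
  G ⇒ f N ⇒ f b f

f b f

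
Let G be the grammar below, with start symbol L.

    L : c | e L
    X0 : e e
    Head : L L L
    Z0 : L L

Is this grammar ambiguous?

Unambiguous

(X0, Head, Z0 are unreachable from L, so their rules don't affect L(L).) The reachable rules are right-linear with at most one rule per (nonterminal, next-terminal) pair. Each input token forces the next rule, so parsing is deterministic.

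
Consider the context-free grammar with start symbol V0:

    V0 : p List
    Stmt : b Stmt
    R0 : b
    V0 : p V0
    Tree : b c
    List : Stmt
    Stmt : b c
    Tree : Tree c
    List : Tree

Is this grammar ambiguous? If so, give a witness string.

Witness: p b c

Derivation 1: V0 ⇒ p List ⇒ p Stmt ⇒ p b c
Derivation 2: V0 ⇒ p List ⇒ p Tree ⇒ p b c

Two distinct leftmost derivations for the same string.

Ambiguous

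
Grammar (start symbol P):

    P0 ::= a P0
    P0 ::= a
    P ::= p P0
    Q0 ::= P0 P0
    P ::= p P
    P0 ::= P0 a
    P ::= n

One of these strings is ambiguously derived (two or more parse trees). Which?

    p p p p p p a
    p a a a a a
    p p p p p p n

p a a a a a

p p p p p p a: 1 tree
p a a a a a: 16 trees
p p p p p p n: 1 tree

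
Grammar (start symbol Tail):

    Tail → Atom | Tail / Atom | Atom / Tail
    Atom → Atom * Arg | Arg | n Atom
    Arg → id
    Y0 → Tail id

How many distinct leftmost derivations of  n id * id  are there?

Parse trees for n id * id:
  [Tail [Atom [Atom n [Atom [Arg id]]] * [Arg id]]]
  [Tail [Atom n [Atom [Atom [Arg id]] * [Arg id]]]]

2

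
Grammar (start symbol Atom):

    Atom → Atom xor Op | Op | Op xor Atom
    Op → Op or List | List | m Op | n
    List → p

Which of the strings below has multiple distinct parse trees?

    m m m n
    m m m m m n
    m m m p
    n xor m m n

n xor m m n

m m m n: 1 tree
m m m m m n: 1 tree
m m m p: 1 tree
n xor m m n: 2 trees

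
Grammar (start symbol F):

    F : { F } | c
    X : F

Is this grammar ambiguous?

Only F is reachable from F; ignoring the rest: L(F) is { openⁿ atom closeⁿ : n ≥ 0 }. The bracket depth fixes n, and the derivation is forced at every step.

Unambiguous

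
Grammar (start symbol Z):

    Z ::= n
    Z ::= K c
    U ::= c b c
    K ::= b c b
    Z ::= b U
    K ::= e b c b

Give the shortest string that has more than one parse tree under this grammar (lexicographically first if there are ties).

length 1: no string has ≥2 trees
length 4: b c b c has 2 parse trees

Two derivations of b c b c:
  Z ⇒ K c ⇒ b c b c
  Z ⇒ b U ⇒ b c b c

b c b c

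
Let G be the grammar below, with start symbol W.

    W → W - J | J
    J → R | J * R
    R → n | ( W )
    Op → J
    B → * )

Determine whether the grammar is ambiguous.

(Op, B are unreachable from W, so their rules don't affect L(W).) W → W - J | J  ;  J → J * R | R  — a left-associative chain with R at the bottom. Each string factors uniquely by precedence.

Unambiguous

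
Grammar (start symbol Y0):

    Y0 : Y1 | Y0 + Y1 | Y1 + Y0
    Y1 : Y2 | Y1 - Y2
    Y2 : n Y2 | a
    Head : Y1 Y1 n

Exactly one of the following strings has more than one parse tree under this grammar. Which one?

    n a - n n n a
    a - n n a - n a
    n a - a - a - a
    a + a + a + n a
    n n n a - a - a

n a - n n n a: 1 tree
a - n n a - n a: 1 tree
n a - a - a - a: 1 tree
a + a + a + n a: 8 trees
n n n a - a - a: 1 tree

a + a + a + n a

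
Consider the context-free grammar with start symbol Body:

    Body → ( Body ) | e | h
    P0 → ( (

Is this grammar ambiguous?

Unambiguous

Only Body is reachable from Body; ignoring the rest: L(Body) is { openⁿ atom closeⁿ : n ≥ 0 }. The bracket depth fixes n, and the derivation is forced at every step.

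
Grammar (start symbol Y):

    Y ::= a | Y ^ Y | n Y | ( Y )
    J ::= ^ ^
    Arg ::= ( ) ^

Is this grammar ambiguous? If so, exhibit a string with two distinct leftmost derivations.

Ambiguous

Witness: n a ^ a

Derivation 1: Y ⇒ Y ^ Y ⇒ n Y ^ Y ⇒ n a ^ Y ⇒ n a ^ a
Derivation 2: Y ⇒ n Y ⇒ n Y ^ Y ⇒ n a ^ Y ⇒ n a ^ a

Two distinct leftmost derivations for the same string.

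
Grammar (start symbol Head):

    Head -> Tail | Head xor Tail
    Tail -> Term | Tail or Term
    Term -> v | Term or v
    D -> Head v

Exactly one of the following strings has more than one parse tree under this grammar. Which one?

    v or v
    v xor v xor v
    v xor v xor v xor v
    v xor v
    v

v or v: 2 trees
v xor v xor v: 1 tree
v xor v xor v xor v: 1 tree
v xor v: 1 tree
v: 1 tree

v or v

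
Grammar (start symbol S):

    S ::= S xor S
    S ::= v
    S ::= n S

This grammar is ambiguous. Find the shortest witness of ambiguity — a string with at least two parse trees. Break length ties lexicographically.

length 1: no string has ≥2 trees
length 2: no string has ≥2 trees
length 3: no string has ≥2 trees
length 4: n v xor v has 2 parse trees

Two derivations of n v xor v:
  S ⇒ S xor S ⇒ n S xor S ⇒ n v xor S ⇒ n v xor v
  S ⇒ n S ⇒ n S xor S ⇒ n v xor S ⇒ n v xor v

n v xor v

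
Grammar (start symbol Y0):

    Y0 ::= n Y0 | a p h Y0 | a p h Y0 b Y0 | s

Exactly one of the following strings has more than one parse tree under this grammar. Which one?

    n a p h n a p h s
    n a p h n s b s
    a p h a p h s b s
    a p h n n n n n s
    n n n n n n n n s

a p h a p h s b s

n a p h n a p h s: 1 tree
n a p h n s b s: 1 tree
a p h a p h s b s: 2 trees
a p h n n n n n s: 1 tree
n n n n n n n n s: 1 tree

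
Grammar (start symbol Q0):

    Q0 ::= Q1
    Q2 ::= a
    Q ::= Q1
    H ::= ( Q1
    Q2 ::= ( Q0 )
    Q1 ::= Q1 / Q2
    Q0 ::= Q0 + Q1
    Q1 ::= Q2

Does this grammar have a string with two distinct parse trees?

(Q, H are unreachable from Q0, so their rules don't affect L(Q0).) The grammar is stratified — Q0 handles '+' (left-recursive), Q1 handles '/', Q2 atoms. Each operator has a fixed associativity and precedence level, so every string has one parse.

Unambiguous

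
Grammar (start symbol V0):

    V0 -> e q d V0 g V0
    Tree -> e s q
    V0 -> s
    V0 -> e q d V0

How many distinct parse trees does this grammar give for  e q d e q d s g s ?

Parse trees for e q d e q d s g s:
  [V0 e q d [V0 e q d [V0 s]] g [V0 s]]
  [V0 e q d [V0 e q d [V0 s] g [V0 s]]]

2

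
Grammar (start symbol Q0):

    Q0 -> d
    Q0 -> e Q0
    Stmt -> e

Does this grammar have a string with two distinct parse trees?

Unambiguous

Only Q0 is reachable from Q0; ignoring the rest: Restricted to the reachable nonterminals, every rule has the form A → t or A → t B, and no two rules for the same A share a first terminal. The grammar encodes a DFA — one run per string.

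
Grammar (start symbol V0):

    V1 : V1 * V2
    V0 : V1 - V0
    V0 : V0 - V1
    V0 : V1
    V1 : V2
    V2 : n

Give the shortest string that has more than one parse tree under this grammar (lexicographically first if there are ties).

n - n

length 1: no string has ≥2 trees
length 3: n - n has 2 parse trees

Two derivations of n - n:
  V0 ⇒ V1 - V0 ⇒ V2 - V0 ⇒ n - V0 ⇒ n - V1 ⇒ n - V2 ⇒ n - n
  V0 ⇒ V0 - V1 ⇒ V1 - V1 ⇒ V2 - V1 ⇒ n - V1 ⇒ n - V2 ⇒ n - n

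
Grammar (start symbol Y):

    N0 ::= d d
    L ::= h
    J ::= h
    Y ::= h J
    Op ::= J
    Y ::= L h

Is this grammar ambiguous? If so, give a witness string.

Witness: h h

Derivation 1: Y ⇒ h J ⇒ h h
Derivation 2: Y ⇒ L h ⇒ h h

Two distinct leftmost derivations for the same string.

Ambiguous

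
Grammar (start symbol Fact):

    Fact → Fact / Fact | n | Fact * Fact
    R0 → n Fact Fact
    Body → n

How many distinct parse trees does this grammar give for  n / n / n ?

Parse trees for n / n / n:
  [Fact [Fact n] / [Fact [Fact n] / [Fact n]]]
  [Fact [Fact [Fact n] / [Fact n]] / [Fact n]]

2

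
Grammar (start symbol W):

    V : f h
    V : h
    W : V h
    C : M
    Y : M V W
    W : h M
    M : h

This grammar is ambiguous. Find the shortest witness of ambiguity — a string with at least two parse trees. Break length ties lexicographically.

h h

length 2: h h has 2 parse trees

Two derivations of h h:
  W ⇒ V h ⇒ h h
  W ⇒ h M ⇒ h h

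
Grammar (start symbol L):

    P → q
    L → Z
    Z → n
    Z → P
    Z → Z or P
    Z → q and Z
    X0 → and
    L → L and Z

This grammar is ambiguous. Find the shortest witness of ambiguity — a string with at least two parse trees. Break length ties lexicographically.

q and n

length 1: no string has ≥2 trees
length 3: q and n has 2 parse trees

Two derivations of q and n:
  L ⇒ Z ⇒ q and Z ⇒ q and n
  L ⇒ L and Z ⇒ Z and Z ⇒ P and Z ⇒ q and Z ⇒ q and n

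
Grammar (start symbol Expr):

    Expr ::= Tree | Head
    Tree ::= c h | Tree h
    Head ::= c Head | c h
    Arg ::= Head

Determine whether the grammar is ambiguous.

Witness: c h

Derivation 1: Expr ⇒ Tree ⇒ c h
Derivation 2: Expr ⇒ Head ⇒ c h

Two distinct leftmost derivations for the same string.

Ambiguous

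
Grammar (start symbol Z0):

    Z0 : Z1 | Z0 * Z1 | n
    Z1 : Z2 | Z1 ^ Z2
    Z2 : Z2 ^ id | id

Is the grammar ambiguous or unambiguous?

Witness: id ^ id

Derivation 1: Z0 ⇒ Z1 ⇒ Z2 ⇒ Z2 ^ id ⇒ id ^ id
Derivation 2: Z0 ⇒ Z1 ⇒ Z1 ^ Z2 ⇒ Z2 ^ Z2 ⇒ id ^ Z2 ⇒ id ^ id

Two distinct leftmost derivations for the same string.

Ambiguous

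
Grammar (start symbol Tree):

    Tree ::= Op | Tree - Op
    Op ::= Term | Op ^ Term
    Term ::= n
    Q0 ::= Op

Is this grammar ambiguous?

(Q0 is unreachable from Tree, so its rules don't affect L(Tree).) Tree → Tree - Op | Op  ;  Op → Op ^ Term | Term  — a left-associative chain with Term at the bottom. Each string factors uniquely by precedence.

Unambiguous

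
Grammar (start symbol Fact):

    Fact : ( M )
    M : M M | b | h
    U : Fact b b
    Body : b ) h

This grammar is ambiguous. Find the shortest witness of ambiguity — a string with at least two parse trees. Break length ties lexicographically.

( b b b )

length 3: no string has ≥2 trees
length 4: no string has ≥2 trees
length 5: ( b b b ) has 2 parse trees

Two derivations of ( b b b ):
  Fact ⇒ ( M ) ⇒ ( M M ) ⇒ ( M M M ) ⇒ ( b M M ) ⇒ ( b b M ) ⇒ ( b b b )
  Fact ⇒ ( M ) ⇒ ( M M ) ⇒ ( b M ) ⇒ ( b M M ) ⇒ ( b b M ) ⇒ ( b b b )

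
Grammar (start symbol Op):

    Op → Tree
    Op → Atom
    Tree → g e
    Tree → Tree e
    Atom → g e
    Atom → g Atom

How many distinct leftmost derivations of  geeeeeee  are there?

Parse trees for geeeeeee:
  [Op [Tree [Tree [Tree [Tree [Tree [Tree [Tree g e] e] e] e] e] e] e]]

1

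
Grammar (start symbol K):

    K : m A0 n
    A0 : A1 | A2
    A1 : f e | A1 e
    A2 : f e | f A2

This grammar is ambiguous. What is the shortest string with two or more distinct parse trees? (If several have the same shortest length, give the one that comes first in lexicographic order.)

length 4: m f e n has 2 parse trees

Two derivations of m f e n:
  K ⇒ m A0 n ⇒ m A1 n ⇒ m f e n
  K ⇒ m A0 n ⇒ m A2 n ⇒ m f e n

m f e n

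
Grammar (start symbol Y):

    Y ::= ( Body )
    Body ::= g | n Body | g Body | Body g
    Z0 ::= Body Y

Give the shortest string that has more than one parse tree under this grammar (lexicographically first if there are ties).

( g g )

length 3: no string has ≥2 trees
length 4: ( g g ) has 2 parse trees

Two derivations of ( g g ):
  Y ⇒ ( Body ) ⇒ ( g Body ) ⇒ ( g g )
  Y ⇒ ( Body ) ⇒ ( Body g ) ⇒ ( g g )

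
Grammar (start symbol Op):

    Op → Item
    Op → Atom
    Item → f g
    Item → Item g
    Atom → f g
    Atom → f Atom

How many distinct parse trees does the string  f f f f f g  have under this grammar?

Parse trees for f f f f f g:
  [Op [Atom f [Atom f [Atom f [Atom f [Atom f g]]]]]]

1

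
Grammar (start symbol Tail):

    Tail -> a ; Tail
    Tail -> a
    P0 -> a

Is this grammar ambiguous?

Unambiguous

(P0 is unreachable from Tail, so its rules don't affect L(Tail).) The reachable grammar is A → atom sep A | atom. Each atom is followed by either the separator (recurse) or end-of-string (stop) — no choice point.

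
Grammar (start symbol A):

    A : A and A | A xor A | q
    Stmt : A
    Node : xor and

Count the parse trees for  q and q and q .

Parse trees for q and q and q:
  [A [A q] and [A [A q] and [A q]]]
  [A [A [A q] and [A q]] and [A q]]

2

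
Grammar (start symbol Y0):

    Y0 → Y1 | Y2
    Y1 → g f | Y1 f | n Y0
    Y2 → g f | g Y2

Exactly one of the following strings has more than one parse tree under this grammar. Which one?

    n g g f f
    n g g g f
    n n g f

n g g f f: 1 tree
n g g g f: 1 tree
n n g f: 2 trees

n n g f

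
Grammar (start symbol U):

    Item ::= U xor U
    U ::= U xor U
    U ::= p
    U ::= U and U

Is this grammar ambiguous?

Witness: p and p and p

Derivation 1: U ⇒ U and U ⇒ p and U ⇒ p and U and U ⇒ p and p and U ⇒ p and p and p
Derivation 2: U ⇒ U and U ⇒ U and U and U ⇒ p and U and U ⇒ p and p and U ⇒ p and p and p

Two distinct leftmost derivations for the same string.

Ambiguous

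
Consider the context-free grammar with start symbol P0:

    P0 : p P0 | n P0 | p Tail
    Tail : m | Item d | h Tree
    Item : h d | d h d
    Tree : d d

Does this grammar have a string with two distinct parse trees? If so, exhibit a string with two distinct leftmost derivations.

Ambiguous

Witness: p h d d

Derivation 1: P0 ⇒ p Tail ⇒ p Item d ⇒ p h d d
Derivation 2: P0 ⇒ p Tail ⇒ p h Tree ⇒ p h d d

Two distinct leftmost derivations for the same string.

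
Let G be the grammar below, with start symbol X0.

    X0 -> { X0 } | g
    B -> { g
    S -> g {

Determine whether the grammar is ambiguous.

Unambiguous

Only X0 is reachable from X0; ignoring the rest: L(X0) is { openⁿ atom closeⁿ : n ≥ 0 }. The bracket depth fixes n, and the derivation is forced at every step.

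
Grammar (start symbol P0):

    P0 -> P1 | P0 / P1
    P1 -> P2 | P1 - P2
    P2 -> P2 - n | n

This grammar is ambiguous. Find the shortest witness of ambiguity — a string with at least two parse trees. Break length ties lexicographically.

n - n

length 1: no string has ≥2 trees
length 3: n - n has 2 parse trees

Two derivations of n - n:
  P0 ⇒ P1 ⇒ P2 ⇒ P2 - n ⇒ n - n
  P0 ⇒ P1 ⇒ P1 - P2 ⇒ P2 - P2 ⇒ n - P2 ⇒ n - n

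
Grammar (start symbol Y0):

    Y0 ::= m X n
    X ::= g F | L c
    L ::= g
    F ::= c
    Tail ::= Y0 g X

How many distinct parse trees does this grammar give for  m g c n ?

Parse trees for m g c n:
  [Y0 m [X g [F c]] n]
  [Y0 m [X [L g] c] n]

2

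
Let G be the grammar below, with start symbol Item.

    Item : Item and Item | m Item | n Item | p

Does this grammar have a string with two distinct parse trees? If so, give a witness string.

Ambiguous

Witness: m p and p

Derivation 1: Item ⇒ Item and Item ⇒ m Item and Item ⇒ m p and Item ⇒ m p and p
Derivation 2: Item ⇒ m Item ⇒ m Item and Item ⇒ m p and Item ⇒ m p and p

Two distinct leftmost derivations for the same string.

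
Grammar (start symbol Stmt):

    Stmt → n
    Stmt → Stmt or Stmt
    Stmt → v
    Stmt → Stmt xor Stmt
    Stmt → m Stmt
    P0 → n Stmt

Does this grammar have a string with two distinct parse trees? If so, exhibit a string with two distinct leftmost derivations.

Witness: m n or n

Derivation 1: Stmt ⇒ Stmt or Stmt ⇒ m Stmt or Stmt ⇒ m n or Stmt ⇒ m n or n
Derivation 2: Stmt ⇒ m Stmt ⇒ m Stmt or Stmt ⇒ m n or Stmt ⇒ m n or n

Two distinct leftmost derivations for the same string.

Ambiguous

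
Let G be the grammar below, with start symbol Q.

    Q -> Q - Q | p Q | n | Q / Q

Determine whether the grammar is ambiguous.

Witness: p n - n

Derivation 1: Q ⇒ Q - Q ⇒ p Q - Q ⇒ p n - Q ⇒ p n - n
Derivation 2: Q ⇒ p Q ⇒ p Q - Q ⇒ p n - Q ⇒ p n - n

Two distinct leftmost derivations for the same string.

Ambiguous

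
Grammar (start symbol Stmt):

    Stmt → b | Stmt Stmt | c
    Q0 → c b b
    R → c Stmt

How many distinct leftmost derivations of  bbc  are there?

Parse trees for bbc:
  [Stmt [Stmt b] [Stmt [Stmt b] [Stmt c]]]
  [Stmt [Stmt [Stmt b] [Stmt b]] [Stmt c]]

2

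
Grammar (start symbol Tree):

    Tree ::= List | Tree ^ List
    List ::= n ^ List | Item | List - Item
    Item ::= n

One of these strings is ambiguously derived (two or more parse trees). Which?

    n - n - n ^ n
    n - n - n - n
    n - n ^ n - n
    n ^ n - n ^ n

n - n - n ^ n: 1 tree
n - n - n - n: 1 tree
n - n ^ n - n: 1 tree
n ^ n - n ^ n: 3 trees

n ^ n - n ^ n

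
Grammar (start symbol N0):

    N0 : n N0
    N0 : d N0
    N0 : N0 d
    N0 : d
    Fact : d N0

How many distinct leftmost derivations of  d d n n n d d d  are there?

29

Parse trees for d d n n n d d d (showing first 6 of 29):
  [N0 d [N0 d [N0 n [N0 n [N0 n [N0 d [N0 d [N0 d]]]]]]]]
  [N0 d [N0 d [N0 n [N0 n [N0 n [N0 d [N0 [N0 d] d]]]]]]]
  [N0 d [N0 d [N0 n [N0 n [N0 n [N0 [N0 d [N0 d]] d]]]]]]
  [N0 d [N0 d [N0 n [N0 n [N0 n [N0 [N0 [N0 d] d] d]]]]]]
  [N0 d [N0 d [N0 n [N0 n [N0 [N0 n [N0 d [N0 d]]] d]]]]]
  [N0 d [N0 d [N0 n [N0 n [N0 [N0 n [N0 [N0 d] d]] d]]]]]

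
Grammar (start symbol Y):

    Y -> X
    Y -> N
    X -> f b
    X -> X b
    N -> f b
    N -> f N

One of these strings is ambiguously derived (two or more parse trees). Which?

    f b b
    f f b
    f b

f b

f b b: 1 tree
f f b: 1 tree
f b: 2 trees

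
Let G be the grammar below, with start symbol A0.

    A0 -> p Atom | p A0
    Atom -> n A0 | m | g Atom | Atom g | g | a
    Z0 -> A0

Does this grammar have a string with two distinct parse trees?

Witness: p g g

Derivation 1: A0 ⇒ p Atom ⇒ p g Atom ⇒ p g g
Derivation 2: A0 ⇒ p Atom ⇒ p Atom g ⇒ p g g

Two distinct leftmost derivations for the same string.

Ambiguous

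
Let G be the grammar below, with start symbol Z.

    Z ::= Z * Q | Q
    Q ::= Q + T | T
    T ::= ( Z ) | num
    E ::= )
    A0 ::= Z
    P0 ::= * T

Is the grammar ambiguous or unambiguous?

Unambiguous

(E, A0, P0 are unreachable from Z, so their rules don't affect L(Z).) This is a standard precedence ladder (Z over Q over T), with each level left-recursive on its own operator ('*' at Z, '+' at Q). That structure is LR(1), hence unambiguous.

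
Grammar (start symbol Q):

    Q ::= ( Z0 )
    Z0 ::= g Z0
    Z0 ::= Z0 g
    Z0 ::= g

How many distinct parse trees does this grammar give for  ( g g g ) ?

4

Parse trees for ( g g g ):
  [Q ( [Z0 g [Z0 g [Z0 g]]] )]
  [Q ( [Z0 g [Z0 [Z0 g] g]] )]
  [Q ( [Z0 [Z0 g [Z0 g]] g] )]
  [Q ( [Z0 [Z0 [Z0 g] g] g] )]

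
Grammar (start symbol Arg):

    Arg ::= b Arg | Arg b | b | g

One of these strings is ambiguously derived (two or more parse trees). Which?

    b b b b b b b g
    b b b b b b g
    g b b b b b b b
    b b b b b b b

b b b b b b b

b b b b b b b g: 1 tree
b b b b b b g: 1 tree
g b b b b b b b: 1 tree
b b b b b b b: 64 trees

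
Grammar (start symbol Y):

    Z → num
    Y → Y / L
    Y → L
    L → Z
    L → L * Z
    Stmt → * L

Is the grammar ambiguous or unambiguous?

Unambiguous

(Stmt is unreachable from Y, so its rules don't affect L(Y).) The grammar is stratified — Y handles '/' (left-recursive), L handles '*', Z atoms. Each operator has a fixed associativity and precedence level, so every string has one parse.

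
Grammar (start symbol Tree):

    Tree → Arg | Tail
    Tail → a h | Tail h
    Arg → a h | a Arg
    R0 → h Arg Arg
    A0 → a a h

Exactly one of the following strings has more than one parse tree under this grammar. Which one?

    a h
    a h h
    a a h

a h: 2 trees
a h h: 1 tree
a a h: 1 tree

a h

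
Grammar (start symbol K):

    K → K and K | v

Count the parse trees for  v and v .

Parse trees for v and v:
  [K [K v] and [K v]]

1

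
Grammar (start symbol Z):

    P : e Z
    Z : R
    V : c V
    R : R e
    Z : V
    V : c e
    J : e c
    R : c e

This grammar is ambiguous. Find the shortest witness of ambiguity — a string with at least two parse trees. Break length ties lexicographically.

length 2: c e has 2 parse trees

Two derivations of c e:
  Z ⇒ R ⇒ c e
  Z ⇒ V ⇒ c e

c e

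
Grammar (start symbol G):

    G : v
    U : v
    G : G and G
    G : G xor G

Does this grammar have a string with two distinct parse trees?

Witness: v and v and v

Derivation 1: G ⇒ G and G ⇒ v and G ⇒ v and G and G ⇒ v and v and G ⇒ v and v and v
Derivation 2: G ⇒ G and G ⇒ G and G and G ⇒ v and G and G ⇒ v and v and G ⇒ v and v and v

Two distinct leftmost derivations for the same string.

Ambiguous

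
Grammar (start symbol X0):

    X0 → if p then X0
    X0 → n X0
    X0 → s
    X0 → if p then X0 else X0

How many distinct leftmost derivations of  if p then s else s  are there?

Parse trees for if p then s else s:
  [X0 if p then [X0 s] else [X0 s]]

1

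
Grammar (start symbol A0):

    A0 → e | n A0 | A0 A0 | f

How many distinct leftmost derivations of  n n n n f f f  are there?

Parse trees for n n n n f f f (showing first 6 of 20):
  [A0 n [A0 n [A0 n [A0 n [A0 [A0 f] [A0 [A0 f] [A0 f]]]]]]]
  [A0 n [A0 n [A0 n [A0 n [A0 [A0 [A0 f] [A0 f]] [A0 f]]]]]]
  [A0 n [A0 n [A0 n [A0 [A0 n [A0 f]] [A0 [A0 f] [A0 f]]]]]]
  [A0 n [A0 n [A0 n [A0 [A0 n [A0 [A0 f] [A0 f]]] [A0 f]]]]]
  [A0 n [A0 n [A0 n [A0 [A0 [A0 n [A0 f]] [A0 f]] [A0 f]]]]]
  [A0 n [A0 n [A0 [A0 n [A0 n [A0 f]]] [A0 [A0 f] [A0 f]]]]]

20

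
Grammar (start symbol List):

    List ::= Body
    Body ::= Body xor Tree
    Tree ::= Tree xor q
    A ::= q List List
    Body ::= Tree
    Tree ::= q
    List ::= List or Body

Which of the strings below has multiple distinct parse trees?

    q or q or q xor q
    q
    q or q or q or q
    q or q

q or q or q xor q: 2 trees
q: 1 tree
q or q or q or q: 1 tree
q or q: 1 tree

q or q or q xor q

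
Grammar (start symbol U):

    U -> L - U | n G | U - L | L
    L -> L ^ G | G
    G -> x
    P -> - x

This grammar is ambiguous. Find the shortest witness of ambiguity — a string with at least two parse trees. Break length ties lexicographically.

length 1: no string has ≥2 trees
length 2: no string has ≥2 trees
length 3: x - x has 2 parse trees

Two derivations of x - x:
  U ⇒ L - U ⇒ G - U ⇒ x - U ⇒ x - L ⇒ x - G ⇒ x - x
  U ⇒ U - L ⇒ L - L ⇒ G - L ⇒ x - L ⇒ x - G ⇒ x - x

x - x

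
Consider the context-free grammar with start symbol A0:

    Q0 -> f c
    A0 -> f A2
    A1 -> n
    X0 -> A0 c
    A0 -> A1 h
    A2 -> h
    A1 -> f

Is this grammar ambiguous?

Ambiguous

Witness: f h

Derivation 1: A0 ⇒ f A2 ⇒ f h
Derivation 2: A0 ⇒ A1 h ⇒ f h

Two distinct leftmost derivations for the same string.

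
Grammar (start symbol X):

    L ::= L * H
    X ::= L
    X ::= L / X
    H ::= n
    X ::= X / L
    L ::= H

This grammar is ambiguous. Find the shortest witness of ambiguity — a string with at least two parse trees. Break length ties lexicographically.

length 1: no string has ≥2 trees
length 3: n / n has 2 parse trees

Two derivations of n / n:
  X ⇒ L / X ⇒ H / X ⇒ n / X ⇒ n / L ⇒ n / H ⇒ n / n
  X ⇒ X / L ⇒ L / L ⇒ H / L ⇒ n / L ⇒ n / H ⇒ n / n

n / n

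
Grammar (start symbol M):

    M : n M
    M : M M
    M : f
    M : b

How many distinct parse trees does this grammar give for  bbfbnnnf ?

14

Parse trees for bbfbnnnf (showing first 6 of 14):
  [M [M b] [M [M b] [M [M f] [M [M b] [M n [M n [M n [M f]]]]]]]]
  [M [M b] [M [M b] [M [M [M f] [M b]] [M n [M n [M n [M f]]]]]]]
  [M [M b] [M [M [M b] [M f]] [M [M b] [M n [M n [M n [M f]]]]]]]
  [M [M b] [M [M [M b] [M [M f] [M b]]] [M n [M n [M n [M f]]]]]]
  [M [M b] [M [M [M [M b] [M f]] [M b]] [M n [M n [M n [M f]]]]]]
  [M [M [M b] [M b]] [M [M f] [M [M b] [M n [M n [M n [M f]]]]]]]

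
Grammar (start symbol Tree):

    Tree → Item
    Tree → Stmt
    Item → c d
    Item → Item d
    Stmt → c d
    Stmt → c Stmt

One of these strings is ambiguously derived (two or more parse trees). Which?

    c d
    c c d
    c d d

c d

c d: 2 trees
c c d: 1 tree
c d d: 1 tree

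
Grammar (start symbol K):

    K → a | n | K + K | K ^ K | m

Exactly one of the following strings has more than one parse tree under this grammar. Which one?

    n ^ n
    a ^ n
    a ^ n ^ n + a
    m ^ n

a ^ n ^ n + a

n ^ n: 1 tree
a ^ n: 1 tree
a ^ n ^ n + a: 5 trees
m ^ n: 1 tree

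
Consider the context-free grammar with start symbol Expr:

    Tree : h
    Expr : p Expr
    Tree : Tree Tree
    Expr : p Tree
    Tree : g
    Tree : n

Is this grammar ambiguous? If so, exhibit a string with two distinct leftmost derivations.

Ambiguous

Witness: p g g g

Derivation 1: Expr ⇒ p Tree ⇒ p Tree Tree ⇒ p Tree Tree Tree ⇒ p g Tree Tree ⇒ p g g Tree ⇒ p g g g
Derivation 2: Expr ⇒ p Tree ⇒ p Tree Tree ⇒ p g Tree ⇒ p g Tree Tree ⇒ p g g Tree ⇒ p g g g

Two distinct leftmost derivations for the same string.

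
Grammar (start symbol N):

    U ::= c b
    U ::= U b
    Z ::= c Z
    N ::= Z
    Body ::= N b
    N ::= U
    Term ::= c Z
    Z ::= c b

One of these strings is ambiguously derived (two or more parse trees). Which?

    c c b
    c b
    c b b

c b

c c b: 1 tree
c b: 2 trees
c b b: 1 tree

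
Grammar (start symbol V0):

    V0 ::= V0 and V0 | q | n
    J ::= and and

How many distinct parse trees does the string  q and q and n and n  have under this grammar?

Parse trees for q and q and n and n:
  [V0 [V0 q] and [V0 [V0 q] and [V0 [V0 n] and [V0 n]]]]
  [V0 [V0 q] and [V0 [V0 [V0 q] and [V0 n]] and [V0 n]]]
  [V0 [V0 [V0 q] and [V0 q]] and [V0 [V0 n] and [V0 n]]]
  [V0 [V0 [V0 q] and [V0 [V0 q] and [V0 n]]] and [V0 n]]
  [V0 [V0 [V0 [V0 q] and [V0 q]] and [V0 n]] and [V0 n]]

5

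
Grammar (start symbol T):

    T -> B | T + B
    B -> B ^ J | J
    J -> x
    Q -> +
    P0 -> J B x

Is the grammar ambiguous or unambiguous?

Unambiguous

(Q, P0 are unreachable from T, so their rules don't affect L(T).) T → T + B | B  ;  B → B ^ J | J  — a left-associative chain with J at the bottom. Each string factors uniquely by precedence.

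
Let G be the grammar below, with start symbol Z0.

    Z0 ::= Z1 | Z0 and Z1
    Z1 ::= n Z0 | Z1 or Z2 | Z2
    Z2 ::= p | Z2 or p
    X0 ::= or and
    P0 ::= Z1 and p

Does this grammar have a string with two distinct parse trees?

Ambiguous

Witness: p or p

Derivation 1: Z0 ⇒ Z1 ⇒ Z1 or Z2 ⇒ Z2 or Z2 ⇒ p or Z2 ⇒ p or p
Derivation 2: Z0 ⇒ Z1 ⇒ Z2 ⇒ Z2 or p ⇒ p or p

Two distinct leftmost derivations for the same string.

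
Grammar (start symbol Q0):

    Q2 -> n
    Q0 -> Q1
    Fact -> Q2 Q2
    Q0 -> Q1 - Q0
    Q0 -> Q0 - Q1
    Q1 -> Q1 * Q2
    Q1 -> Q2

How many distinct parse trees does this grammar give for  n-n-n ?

Parse trees for n-n-n:
  [Q0 [Q1 [Q2 n]] - [Q0 [Q1 [Q2 n]] - [Q0 [Q1 [Q2 n]]]]]
  [Q0 [Q1 [Q2 n]] - [Q0 [Q0 [Q1 [Q2 n]]] - [Q1 [Q2 n]]]]
  [Q0 [Q0 [Q1 [Q2 n]] - [Q0 [Q1 [Q2 n]]]] - [Q1 [Q2 n]]]
  [Q0 [Q0 [Q0 [Q1 [Q2 n]]] - [Q1 [Q2 n]]] - [Q1 [Q2 n]]]

4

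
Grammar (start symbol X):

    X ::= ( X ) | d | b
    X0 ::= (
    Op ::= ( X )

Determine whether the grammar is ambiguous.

Unambiguous

Only X is reachable from X; ignoring the rest: L(X) is { openⁿ atom closeⁿ : n ≥ 0 }. The bracket depth fixes n, and the derivation is forced at every step.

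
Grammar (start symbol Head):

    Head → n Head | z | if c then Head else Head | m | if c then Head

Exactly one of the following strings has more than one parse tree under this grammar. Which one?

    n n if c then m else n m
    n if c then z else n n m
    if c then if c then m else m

if c then if c then m else m

n n if c then m else n m: 1 tree
n if c then z else n n m: 1 tree
if c then if c then m else m: 2 trees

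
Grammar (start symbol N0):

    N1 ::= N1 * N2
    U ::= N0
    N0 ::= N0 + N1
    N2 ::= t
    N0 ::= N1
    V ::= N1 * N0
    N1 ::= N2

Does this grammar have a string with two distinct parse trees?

(U, V are unreachable from N0, so their rules don't affect L(N0).) This is a standard precedence ladder (N0 over N1 over N2), with each level left-recursive on its own operator ('+' at N0, '*' at N1). That structure is LR(1), hence unambiguous.

Unambiguous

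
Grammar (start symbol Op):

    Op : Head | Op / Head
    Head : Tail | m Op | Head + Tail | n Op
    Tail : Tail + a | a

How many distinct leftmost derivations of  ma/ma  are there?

Parse trees for ma/ma:
  [Op [Head m [Op [Op [Head [Tail a]]] / [Head m [Op [Head [Tail a]]]]]]]
  [Op [Op [Head m [Op [Head [Tail a]]]]] / [Head m [Op [Head [Tail a]]]]]

2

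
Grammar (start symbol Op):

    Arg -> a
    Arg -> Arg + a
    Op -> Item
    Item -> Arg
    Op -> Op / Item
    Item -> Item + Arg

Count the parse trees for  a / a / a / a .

1

Parse trees for a / a / a / a:
  [Op [Op [Op [Op [Item [Arg a]]] / [Item [Arg a]]] / [Item [Arg a]]] / [Item [Arg a]]]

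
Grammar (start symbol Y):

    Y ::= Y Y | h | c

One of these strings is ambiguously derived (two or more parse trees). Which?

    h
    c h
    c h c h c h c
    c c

c h c h c h c

h: 1 tree
c h: 1 tree
c h c h c h c: 132 trees
c c: 1 tree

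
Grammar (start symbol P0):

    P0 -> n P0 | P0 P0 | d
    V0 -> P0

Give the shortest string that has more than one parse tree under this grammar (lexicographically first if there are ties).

length 1: no string has ≥2 trees
length 2: no string has ≥2 trees
length 3: d d d has 2 parse trees

Two derivations of d d d:
  P0 ⇒ P0 P0 ⇒ P0 P0 P0 ⇒ d P0 P0 ⇒ d d P0 ⇒ d d d
  P0 ⇒ P0 P0 ⇒ d P0 ⇒ d P0 P0 ⇒ d d P0 ⇒ d d d

d d d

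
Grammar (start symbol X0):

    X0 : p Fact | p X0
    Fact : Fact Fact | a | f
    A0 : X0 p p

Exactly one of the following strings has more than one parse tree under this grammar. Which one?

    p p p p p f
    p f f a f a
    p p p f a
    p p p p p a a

p f f a f a

p p p p p f: 1 tree
p f f a f a: 14 trees
p p p f a: 1 tree
p p p p p a a: 1 tree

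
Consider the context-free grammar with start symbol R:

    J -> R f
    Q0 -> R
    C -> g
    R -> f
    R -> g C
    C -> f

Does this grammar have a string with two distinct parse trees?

Unambiguous

Only R, C are reachable from R; ignoring the rest: Each reachable nonterminal has at most one production per leading terminal, and all productions are right-linear; the derivation is determined token-by-token.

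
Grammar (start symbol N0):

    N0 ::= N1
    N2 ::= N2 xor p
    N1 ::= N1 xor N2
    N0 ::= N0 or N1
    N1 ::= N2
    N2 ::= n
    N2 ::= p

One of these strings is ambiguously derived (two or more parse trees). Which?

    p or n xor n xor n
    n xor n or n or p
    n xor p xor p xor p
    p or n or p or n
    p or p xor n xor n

p or n xor n xor n: 1 tree
n xor n or n or p: 1 tree
n xor p xor p xor p: 8 trees
p or n or p or n: 1 tree
p or p xor n xor n: 1 tree

n xor p xor p xor p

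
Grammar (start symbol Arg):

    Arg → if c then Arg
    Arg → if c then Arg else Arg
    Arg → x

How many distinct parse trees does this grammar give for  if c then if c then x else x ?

Parse trees for if c then if c then x else x:
  [Arg if c then [Arg if c then [Arg x] else [Arg x]]]
  [Arg if c then [Arg if c then [Arg x]] else [Arg x]]

2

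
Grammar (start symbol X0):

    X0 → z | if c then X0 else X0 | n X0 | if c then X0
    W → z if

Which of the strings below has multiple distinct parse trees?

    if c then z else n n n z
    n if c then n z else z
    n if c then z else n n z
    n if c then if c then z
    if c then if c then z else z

if c then z else n n n z: 1 tree
n if c then n z else z: 1 tree
n if c then z else n n z: 1 tree
n if c then if c then z: 1 tree
if c then if c then z else z: 2 trees

if c then if c then z else z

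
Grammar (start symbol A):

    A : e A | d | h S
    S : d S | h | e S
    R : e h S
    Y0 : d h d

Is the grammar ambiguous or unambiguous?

Unambiguous

Only A, S are reachable from A; ignoring the rest: The reachable rules are right-linear with at most one rule per (nonterminal, next-terminal) pair. Each input token forces the next rule, so parsing is deterministic.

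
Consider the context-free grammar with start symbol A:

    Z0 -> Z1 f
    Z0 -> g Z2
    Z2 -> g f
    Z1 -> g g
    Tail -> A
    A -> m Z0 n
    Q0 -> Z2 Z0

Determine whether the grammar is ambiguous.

Ambiguous

Witness: m g g f n

Derivation 1: A ⇒ m Z0 n ⇒ m Z1 f n ⇒ m g g f n
Derivation 2: A ⇒ m Z0 n ⇒ m g Z2 n ⇒ m g g f n

Two distinct leftmost derivations for the same string.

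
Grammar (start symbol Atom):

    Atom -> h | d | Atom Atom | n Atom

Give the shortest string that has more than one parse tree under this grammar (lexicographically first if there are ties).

length 1: no string has ≥2 trees
length 2: no string has ≥2 trees
length 3: d d d has 2 parse trees

Two derivations of d d d:
  Atom ⇒ Atom Atom ⇒ d Atom ⇒ d Atom Atom ⇒ d d Atom ⇒ d d d
  Atom ⇒ Atom Atom ⇒ Atom Atom Atom ⇒ d Atom Atom ⇒ d d Atom ⇒ d d d

d d d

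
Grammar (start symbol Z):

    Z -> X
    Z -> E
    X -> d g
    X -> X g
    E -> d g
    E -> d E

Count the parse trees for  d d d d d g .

Parse trees for d d d d d g:
  [Z [E d [E d [E d [E d [E d g]]]]]]

1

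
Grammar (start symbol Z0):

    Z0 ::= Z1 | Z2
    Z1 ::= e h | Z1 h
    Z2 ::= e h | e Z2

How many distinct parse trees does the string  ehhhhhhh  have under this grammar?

Parse trees for ehhhhhhh:
  [Z0 [Z1 [Z1 [Z1 [Z1 [Z1 [Z1 [Z1 e h] h] h] h] h] h] h]]

1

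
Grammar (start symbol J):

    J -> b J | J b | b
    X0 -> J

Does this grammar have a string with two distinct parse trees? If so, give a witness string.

Ambiguous

Witness: b b

Derivation 1: J ⇒ b J ⇒ b b
Derivation 2: J ⇒ J b ⇒ b b

Two distinct leftmost derivations for the same string.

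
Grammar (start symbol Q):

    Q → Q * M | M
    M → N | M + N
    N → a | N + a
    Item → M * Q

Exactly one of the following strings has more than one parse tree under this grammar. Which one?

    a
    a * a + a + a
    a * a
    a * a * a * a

a * a + a + a

a: 1 tree
a * a + a + a: 4 trees
a * a: 1 tree
a * a * a * a: 1 tree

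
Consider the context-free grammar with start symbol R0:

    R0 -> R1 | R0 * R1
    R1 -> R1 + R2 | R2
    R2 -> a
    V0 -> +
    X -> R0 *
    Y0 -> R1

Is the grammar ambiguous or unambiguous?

Unambiguous

Only R0, R1, R2 are reachable from R0; ignoring the rest: The grammar is stratified — R0 handles '*' (left-recursive), R1 handles '+', R2 atoms. Each operator has a fixed associativity and precedence level, so every string has one parse.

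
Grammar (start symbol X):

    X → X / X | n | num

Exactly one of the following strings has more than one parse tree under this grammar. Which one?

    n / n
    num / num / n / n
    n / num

num / num / n / n

n / n: 1 tree
num / num / n / n: 5 trees
n / num: 1 tree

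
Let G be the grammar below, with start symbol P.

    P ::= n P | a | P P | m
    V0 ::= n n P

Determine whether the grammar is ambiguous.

Witness: a a a

Derivation 1: P ⇒ P P ⇒ a P ⇒ a P P ⇒ a a P ⇒ a a a
Derivation 2: P ⇒ P P ⇒ P P P ⇒ a P P ⇒ a a P ⇒ a a a

Two distinct leftmost derivations for the same string.

Ambiguous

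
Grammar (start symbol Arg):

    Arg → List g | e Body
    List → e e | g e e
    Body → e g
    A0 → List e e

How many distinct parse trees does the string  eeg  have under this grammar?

Parse trees for eeg:
  [Arg [List e e] g]
  [Arg e [Body e g]]

2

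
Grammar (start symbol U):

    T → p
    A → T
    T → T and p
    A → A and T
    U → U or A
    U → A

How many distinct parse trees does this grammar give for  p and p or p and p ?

4

Parse trees for p and p or p and p:
  [U [U [A [T [T p] and p]]] or [A [T [T p] and p]]]
  [U [U [A [T [T p] and p]]] or [A [A [T p]] and [T p]]]
  [U [U [A [A [T p]] and [T p]]] or [A [T [T p] and p]]]
  [U [U [A [A [T p]] and [T p]]] or [A [A [T p]] and [T p]]]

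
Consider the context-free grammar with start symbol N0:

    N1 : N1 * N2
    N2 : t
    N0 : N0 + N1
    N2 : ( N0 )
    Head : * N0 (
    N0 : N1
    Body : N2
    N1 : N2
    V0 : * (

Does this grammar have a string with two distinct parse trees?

Unambiguous

(Body, Head, V0 are unreachable from N0, so their rules don't affect L(N0).) N0 → N0 + N1 | N1  ;  N1 → N1 * N2 | N2  — a left-associative chain with N2 at the bottom. Each string factors uniquely by precedence.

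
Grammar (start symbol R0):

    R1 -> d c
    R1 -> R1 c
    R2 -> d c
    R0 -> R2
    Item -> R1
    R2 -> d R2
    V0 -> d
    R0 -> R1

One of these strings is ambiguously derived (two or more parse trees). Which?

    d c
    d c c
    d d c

d c: 2 trees
d c c: 1 tree
d d c: 1 tree

d c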